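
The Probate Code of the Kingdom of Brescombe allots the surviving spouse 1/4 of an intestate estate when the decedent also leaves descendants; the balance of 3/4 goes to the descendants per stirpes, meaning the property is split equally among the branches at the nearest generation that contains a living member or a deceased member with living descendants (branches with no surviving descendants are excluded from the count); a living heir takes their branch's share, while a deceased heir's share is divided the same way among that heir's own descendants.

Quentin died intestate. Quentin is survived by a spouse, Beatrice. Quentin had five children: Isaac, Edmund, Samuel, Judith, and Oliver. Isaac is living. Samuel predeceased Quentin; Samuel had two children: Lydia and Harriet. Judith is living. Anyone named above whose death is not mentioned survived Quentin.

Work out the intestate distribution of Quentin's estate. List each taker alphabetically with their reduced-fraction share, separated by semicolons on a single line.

Beatrice 1/4; Edmund 3/20; Harriet 3/40; Isaac 3/20; Judith 3/20; Lydia 3/40; Oliver 3/20

Beatrice, as surviving spouse, takes 1/4.
The remaining 3/4 passes to Quentin's descendants per stirpes.
The 3/4 is divided into 5 equal shares of 3/20 among Isaac, Edmund, Samuel, Judith, Oliver.
Isaac is living and takes 3/20.
Edmund is living and takes 3/20.
Samuel predeceased; the 3/20 allotted to Samuel's branch passes to Samuel's issue by representation.
The 3/20 is divided into 2 equal shares of 3/40 among Lydia, Harriet.
Lydia is living and takes 3/40.
Harriet is living and takes 3/40.
Judith is living and takes 3/20.
Oliver is living and takes 3/20.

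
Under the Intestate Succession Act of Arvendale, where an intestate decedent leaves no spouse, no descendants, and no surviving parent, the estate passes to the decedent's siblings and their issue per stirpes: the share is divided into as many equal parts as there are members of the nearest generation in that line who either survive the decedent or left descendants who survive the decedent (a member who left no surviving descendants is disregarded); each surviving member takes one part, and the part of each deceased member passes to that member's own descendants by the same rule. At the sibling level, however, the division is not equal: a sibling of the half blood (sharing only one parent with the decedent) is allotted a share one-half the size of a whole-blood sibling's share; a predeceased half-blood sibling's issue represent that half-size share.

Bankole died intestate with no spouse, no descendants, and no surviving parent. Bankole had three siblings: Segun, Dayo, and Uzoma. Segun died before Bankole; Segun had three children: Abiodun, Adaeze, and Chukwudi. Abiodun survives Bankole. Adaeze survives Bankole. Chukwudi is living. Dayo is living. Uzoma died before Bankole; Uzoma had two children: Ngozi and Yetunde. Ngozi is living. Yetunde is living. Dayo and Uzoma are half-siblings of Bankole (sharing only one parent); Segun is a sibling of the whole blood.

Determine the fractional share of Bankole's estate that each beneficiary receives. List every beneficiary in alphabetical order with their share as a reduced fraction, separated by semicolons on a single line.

Abiodun 1/6; Adaeze 1/6; Chukwudi 1/6; Dayo 1/4; Ngozi 1/8; Yetunde 1/8

No spouse, descendants, or parent survives, so the estate passes to Bankole's siblings per stirpes.
Half-blood siblings count for one-half the weight of whole-blood siblings at the initial division.
Dividing 1 in proportion to weights (total weight 2): Segun (weight 1) → 1/2; Dayo (weight 1/2) → 1/4; Uzoma (weight 1/2) → 1/4.
Segun predeceased; the 1/2 allotted to Segun's branch passes to Segun's issue by representation.
The 1/2 is divided into 3 equal shares of 1/6 among Abiodun, Adaeze, Chukwudi.
Abiodun is living and takes 1/6.
Adaeze is living and takes 1/6.
Chukwudi is living and takes 1/6.
Dayo is living and takes 1/4.
Uzoma predeceased; the 1/4 allotted to Uzoma's branch passes to Uzoma's issue by representation.
The 1/4 is divided into 2 equal shares of 1/8 among Ngozi, Yetunde.
Ngozi is living and takes 1/8.
Yetunde is living and takes 1/8.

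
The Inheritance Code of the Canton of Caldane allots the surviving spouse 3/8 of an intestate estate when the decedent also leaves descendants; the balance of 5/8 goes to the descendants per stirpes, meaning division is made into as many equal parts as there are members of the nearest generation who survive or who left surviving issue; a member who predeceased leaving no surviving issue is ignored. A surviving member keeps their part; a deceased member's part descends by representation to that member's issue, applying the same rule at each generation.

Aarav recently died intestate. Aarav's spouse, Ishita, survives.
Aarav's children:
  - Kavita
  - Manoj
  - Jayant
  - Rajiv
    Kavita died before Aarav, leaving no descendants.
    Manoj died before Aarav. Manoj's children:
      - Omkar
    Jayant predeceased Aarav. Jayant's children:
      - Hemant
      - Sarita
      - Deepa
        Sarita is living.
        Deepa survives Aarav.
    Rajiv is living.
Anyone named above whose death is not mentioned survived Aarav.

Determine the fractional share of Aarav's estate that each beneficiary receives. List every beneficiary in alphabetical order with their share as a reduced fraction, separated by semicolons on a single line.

Ishita, as surviving spouse, takes 3/8.
The remaining 5/8 passes to Aarav's descendants per stirpes.
Kavita left no surviving issue, so that branch lapses and is disregarded.
The 5/8 is divided into 3 equal shares of 5/24 among Manoj, Jayant, Rajiv.
Manoj predeceased; the 5/24 allotted to Manoj's branch passes to Manoj's issue by representation.
Omkar is the sole taker at this level and receives the full 5/24.
Jayant predeceased; the 5/24 allotted to Jayant's branch passes to Jayant's issue by representation.
The 5/24 is divided into 3 equal shares of 5/72 among Hemant, Sarita, Deepa.
Hemant is living and takes 5/72.
Sarita is living and takes 5/72.
Deepa is living and takes 5/72.
Rajiv is living and takes 5/24.

Deepa 5/72; Hemant 5/72; Ishita 3/8; Omkar 5/24; Rajiv 5/24; Sarita 5/72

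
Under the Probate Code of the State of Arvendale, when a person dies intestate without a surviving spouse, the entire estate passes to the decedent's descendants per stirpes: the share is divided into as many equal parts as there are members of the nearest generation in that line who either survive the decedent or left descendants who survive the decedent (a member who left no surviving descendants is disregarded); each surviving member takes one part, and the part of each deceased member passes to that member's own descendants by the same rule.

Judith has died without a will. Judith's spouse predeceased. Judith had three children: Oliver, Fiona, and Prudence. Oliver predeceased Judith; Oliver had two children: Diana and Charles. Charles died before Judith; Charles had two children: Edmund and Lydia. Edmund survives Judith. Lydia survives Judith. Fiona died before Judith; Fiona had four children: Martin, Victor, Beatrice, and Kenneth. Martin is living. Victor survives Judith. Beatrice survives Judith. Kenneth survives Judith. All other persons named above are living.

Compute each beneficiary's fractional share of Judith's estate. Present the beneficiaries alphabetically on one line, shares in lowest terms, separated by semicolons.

There is no surviving spouse, so the entire estate passes to Judith's descendants per stirpes.
The estate is divided into 3 equal shares of 1/3 among Oliver, Fiona, Prudence.
Oliver predeceased; the 1/3 allotted to Oliver's branch passes to Oliver's issue by representation.
The 1/3 is divided into 2 equal shares of 1/6 among Diana, Charles.
Diana is living and takes 1/6.
Charles predeceased; the 1/6 allotted to Charles's branch passes to Charles's issue by representation.
The 1/6 is divided into 2 equal shares of 1/12 among Edmund, Lydia.
Edmund is living and takes 1/12.
Lydia is living and takes 1/12.
Fiona predeceased; the 1/3 allotted to Fiona's branch passes to Fiona's issue by representation.
The 1/3 is divided into 4 equal shares of 1/12 among Martin, Victor, Beatrice, Kenneth.
Martin is living and takes 1/12.
Victor is living and takes 1/12.
Beatrice is living and takes 1/12.
Kenneth is living and takes 1/12.
Prudence is living and takes 1/3.

Beatrice 1/12; Diana 1/6; Edmund 1/12; Kenneth 1/12; Lydia 1/12; Martin 1/12; Prudence 1/3; Victor 1/12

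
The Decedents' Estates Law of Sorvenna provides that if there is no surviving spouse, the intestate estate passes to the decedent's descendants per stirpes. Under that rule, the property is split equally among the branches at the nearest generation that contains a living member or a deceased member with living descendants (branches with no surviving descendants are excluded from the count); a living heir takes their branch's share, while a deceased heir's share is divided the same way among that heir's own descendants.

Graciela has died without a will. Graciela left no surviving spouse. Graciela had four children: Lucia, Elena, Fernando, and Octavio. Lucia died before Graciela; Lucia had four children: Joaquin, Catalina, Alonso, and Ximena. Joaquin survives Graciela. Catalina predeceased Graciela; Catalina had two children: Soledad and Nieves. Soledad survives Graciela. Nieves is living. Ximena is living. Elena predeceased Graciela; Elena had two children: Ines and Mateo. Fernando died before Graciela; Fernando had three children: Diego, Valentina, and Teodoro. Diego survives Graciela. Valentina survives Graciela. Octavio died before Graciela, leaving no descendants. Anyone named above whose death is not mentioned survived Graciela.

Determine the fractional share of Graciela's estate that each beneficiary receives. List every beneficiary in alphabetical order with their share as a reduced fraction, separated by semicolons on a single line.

Alonso 1/12; Diego 1/9; Ines 1/6; Joaquin 1/12; Mateo 1/6; Nieves 1/24; Soledad 1/24; Teodoro 1/9; Valentina 1/9; Ximena 1/12

There is no surviving spouse, so the entire estate passes to Graciela's descendants per stirpes.
Octavio left no surviving issue, so that branch lapses and is disregarded.
The estate is divided into 3 equal shares of 1/3 among Lucia, Elena, Fernando.
Lucia predeceased; the 1/3 allotted to Lucia's branch passes to Lucia's issue by representation.
The 1/3 is divided into 4 equal shares of 1/12 among Joaquin, Catalina, Alonso, Ximena.
Joaquin is living and takes 1/12.
Catalina predeceased; the 1/12 allotted to Catalina's branch passes to Catalina's issue by representation.
The 1/12 is divided into 2 equal shares of 1/24 among Soledad, Nieves.
Soledad is living and takes 1/24.
Nieves is living and takes 1/24.
Alonso is living and takes 1/12.
Ximena is living and takes 1/12.
Elena predeceased; the 1/3 allotted to Elena's branch passes to Elena's issue by representation.
The 1/3 is divided into 2 equal shares of 1/6 among Ines, Mateo.
Ines is living and takes 1/6.
Mateo is living and takes 1/6.
Fernando predeceased; the 1/3 allotted to Fernando's branch passes to Fernando's issue by representation.
The 1/3 is divided into 3 equal shares of 1/9 among Diego, Valentina, Teodoro.
Diego is living and takes 1/9.
Valentina is living and takes 1/9.
Teodoro is living and takes 1/9.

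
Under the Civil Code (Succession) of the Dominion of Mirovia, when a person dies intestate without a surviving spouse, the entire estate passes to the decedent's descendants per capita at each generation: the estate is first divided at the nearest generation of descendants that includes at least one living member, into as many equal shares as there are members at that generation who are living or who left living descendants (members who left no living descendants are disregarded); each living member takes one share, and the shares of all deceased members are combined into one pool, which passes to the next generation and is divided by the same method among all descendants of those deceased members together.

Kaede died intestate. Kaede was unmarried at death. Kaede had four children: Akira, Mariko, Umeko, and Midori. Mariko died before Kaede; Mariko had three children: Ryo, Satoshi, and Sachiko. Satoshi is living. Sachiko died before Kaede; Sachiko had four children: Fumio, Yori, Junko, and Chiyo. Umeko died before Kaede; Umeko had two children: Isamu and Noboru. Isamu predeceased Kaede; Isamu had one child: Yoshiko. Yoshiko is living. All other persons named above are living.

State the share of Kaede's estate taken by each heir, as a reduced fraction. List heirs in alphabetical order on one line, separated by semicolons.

Akira 1/4; Chiyo 1/25; Fumio 1/25; Junko 1/25; Midori 1/4; Noboru 1/10; Ryo 1/10; Satoshi 1/10; Yori 1/25; Yoshiko 1/25

There is no surviving spouse, so the entire estate passes to Kaede's descendants per capita at each generation.
At generation 1 (Akira, Mariko, Umeko, Midori) there are 4 shares of (1)/4 = 1/4 each.
Living: Akira and Midori — each takes 1/4.
Deceased: Mariko and Umeko. Their combined 1/2 is pooled and carried to generation 2.
At generation 2 (Ryo, Satoshi, Sachiko, Isamu, Noboru) there are 5 shares of (1/2)/5 = 1/10 each.
Living: Ryo, Satoshi, and Noboru — each takes 1/10.
Deceased: Sachiko and Isamu. Their combined 1/5 is pooled and carried to generation 3.
At generation 3 (Fumio, Yori, Junko, Chiyo, Yoshiko) there are 5 shares of (1/5)/5 = 1/25 each.
Living: Fumio, Yori, Junko, Chiyo, and Yoshiko — each takes 1/25.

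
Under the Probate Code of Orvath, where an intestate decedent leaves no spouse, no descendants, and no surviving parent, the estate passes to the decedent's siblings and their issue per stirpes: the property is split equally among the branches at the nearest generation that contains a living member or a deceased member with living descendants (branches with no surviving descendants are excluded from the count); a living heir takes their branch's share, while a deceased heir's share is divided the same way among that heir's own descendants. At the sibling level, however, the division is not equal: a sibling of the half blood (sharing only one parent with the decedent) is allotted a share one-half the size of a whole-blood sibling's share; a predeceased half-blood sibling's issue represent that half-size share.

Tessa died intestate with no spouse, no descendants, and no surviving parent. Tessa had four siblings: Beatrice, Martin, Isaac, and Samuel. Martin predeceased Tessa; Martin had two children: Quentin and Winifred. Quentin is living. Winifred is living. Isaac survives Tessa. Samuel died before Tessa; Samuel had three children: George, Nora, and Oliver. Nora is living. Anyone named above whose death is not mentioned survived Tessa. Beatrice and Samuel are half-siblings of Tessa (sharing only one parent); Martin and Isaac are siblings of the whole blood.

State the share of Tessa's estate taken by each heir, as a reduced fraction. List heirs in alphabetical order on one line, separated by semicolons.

No spouse, descendants, or parent survives, so the estate passes to Tessa's siblings per stirpes.
Half-blood siblings count for one-half the weight of whole-blood siblings at the initial division.
Dividing 1 in proportion to weights (total weight 3): Beatrice (weight 1/2) → 1/6; Martin (weight 1) → 1/3; Isaac (weight 1) → 1/3; Samuel (weight 1/2) → 1/6.
Beatrice is living and takes 1/6.
Martin predeceased; the 1/3 allotted to Martin's branch passes to Martin's issue by representation.
The 1/3 is divided into 2 equal shares of 1/6 among Quentin, Winifred.
Quentin is living and takes 1/6.
Winifred is living and takes 1/6.
Isaac is living and takes 1/3.
Samuel predeceased; the 1/6 allotted to Samuel's branch passes to Samuel's issue by representation.
The 1/6 is divided into 3 equal shares of 1/18 among George, Nora, Oliver.
George is living and takes 1/18.
Nora is living and takes 1/18.
Oliver is living and takes 1/18.

Beatrice 1/6; George 1/18; Isaac 1/3; Nora 1/18; Oliver 1/18; Quentin 1/6; Winifred 1/6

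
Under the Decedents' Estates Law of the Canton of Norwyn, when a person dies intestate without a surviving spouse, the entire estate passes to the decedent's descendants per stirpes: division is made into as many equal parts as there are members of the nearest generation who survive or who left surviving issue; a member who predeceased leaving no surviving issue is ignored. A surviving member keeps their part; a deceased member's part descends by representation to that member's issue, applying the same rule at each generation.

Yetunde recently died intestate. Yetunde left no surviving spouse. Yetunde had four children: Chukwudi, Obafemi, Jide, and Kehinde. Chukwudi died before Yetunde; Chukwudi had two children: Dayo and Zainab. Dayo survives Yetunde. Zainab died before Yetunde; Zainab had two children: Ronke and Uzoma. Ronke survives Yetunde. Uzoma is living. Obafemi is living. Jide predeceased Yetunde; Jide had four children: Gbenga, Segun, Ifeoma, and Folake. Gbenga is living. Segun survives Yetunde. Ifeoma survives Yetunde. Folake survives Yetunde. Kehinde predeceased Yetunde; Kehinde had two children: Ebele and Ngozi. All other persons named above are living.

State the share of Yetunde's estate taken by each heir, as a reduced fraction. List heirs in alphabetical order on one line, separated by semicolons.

There is no surviving spouse, so the entire estate passes to Yetunde's descendants per stirpes.
The estate is divided into 4 equal shares of 1/4 among Chukwudi, Obafemi, Jide, Kehinde.
Chukwudi predeceased; the 1/4 allotted to Chukwudi's branch passes to Chukwudi's issue by representation.
The 1/4 is divided into 2 equal shares of 1/8 among Dayo, Zainab.
Dayo is living and takes 1/8.
Zainab predeceased; the 1/8 allotted to Zainab's branch passes to Zainab's issue by representation.
The 1/8 is divided into 2 equal shares of 1/16 among Ronke, Uzoma.
Ronke is living and takes 1/16.
Uzoma is living and takes 1/16.
Obafemi is living and takes 1/4.
Jide predeceased; the 1/4 allotted to Jide's branch passes to Jide's issue by representation.
The 1/4 is divided into 4 equal shares of 1/16 among Gbenga, Segun, Ifeoma, Folake.
Gbenga is living and takes 1/16.
Segun is living and takes 1/16.
Ifeoma is living and takes 1/16.
Folake is living and takes 1/16.
Kehinde predeceased; the 1/4 allotted to Kehinde's branch passes to Kehinde's issue by representation.
The 1/4 is divided into 2 equal shares of 1/8 among Ebele, Ngozi.
Ebele is living and takes 1/8.
Ngozi is living and takes 1/8.

Dayo 1/8; Ebele 1/8; Folake 1/16; Gbenga 1/16; Ifeoma 1/16; Ngozi 1/8; Obafemi 1/4; Ronke 1/16; Segun 1/16; Uzoma 1/16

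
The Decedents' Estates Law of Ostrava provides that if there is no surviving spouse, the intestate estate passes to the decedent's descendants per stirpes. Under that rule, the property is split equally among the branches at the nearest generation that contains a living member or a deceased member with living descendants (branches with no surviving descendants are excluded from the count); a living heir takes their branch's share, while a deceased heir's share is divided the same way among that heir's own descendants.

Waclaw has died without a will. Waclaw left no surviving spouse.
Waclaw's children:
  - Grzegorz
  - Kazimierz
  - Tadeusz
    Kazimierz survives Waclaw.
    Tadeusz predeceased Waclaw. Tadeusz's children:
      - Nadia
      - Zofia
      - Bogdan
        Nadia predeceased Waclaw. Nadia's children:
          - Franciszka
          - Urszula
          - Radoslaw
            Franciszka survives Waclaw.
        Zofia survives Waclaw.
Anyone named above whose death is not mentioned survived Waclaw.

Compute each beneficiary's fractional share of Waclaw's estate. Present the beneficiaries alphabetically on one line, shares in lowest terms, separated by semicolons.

There is no surviving spouse, so the entire estate passes to Waclaw's descendants per stirpes.
The estate is divided into 3 equal shares of 1/3 among Grzegorz, Kazimierz, Tadeusz.
Grzegorz is living and takes 1/3.
Kazimierz is living and takes 1/3.
Tadeusz predeceased; the 1/3 allotted to Tadeusz's branch passes to Tadeusz's issue by representation.
The 1/3 is divided into 3 equal shares of 1/9 among Nadia, Zofia, Bogdan.
Nadia predeceased; the 1/9 allotted to Nadia's branch passes to Nadia's issue by representation.
The 1/9 is divided into 3 equal shares of 1/27 among Franciszka, Urszula, Radoslaw.
Franciszka is living and takes 1/27.
Urszula is living and takes 1/27.
Radoslaw is living and takes 1/27.
Zofia is living and takes 1/9.
Bogdan is living and takes 1/9.

Bogdan 1/9; Franciszka 1/27; Grzegorz 1/3; Kazimierz 1/3; Radoslaw 1/27; Urszula 1/27; Zofia 1/9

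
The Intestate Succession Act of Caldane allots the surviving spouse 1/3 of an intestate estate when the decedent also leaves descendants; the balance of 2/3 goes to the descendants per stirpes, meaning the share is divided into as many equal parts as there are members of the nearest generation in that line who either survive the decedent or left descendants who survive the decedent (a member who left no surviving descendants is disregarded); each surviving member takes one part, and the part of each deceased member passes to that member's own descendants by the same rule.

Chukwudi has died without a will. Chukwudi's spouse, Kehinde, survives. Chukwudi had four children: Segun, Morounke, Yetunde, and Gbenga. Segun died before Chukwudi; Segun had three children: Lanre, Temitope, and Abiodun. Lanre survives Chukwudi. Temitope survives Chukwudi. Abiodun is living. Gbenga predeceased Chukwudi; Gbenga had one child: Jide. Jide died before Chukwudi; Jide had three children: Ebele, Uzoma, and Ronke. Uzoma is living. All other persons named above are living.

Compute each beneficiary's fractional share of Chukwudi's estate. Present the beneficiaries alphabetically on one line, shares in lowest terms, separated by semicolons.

Kehinde, as surviving spouse, takes 1/3.
The remaining 2/3 passes to Chukwudi's descendants per stirpes.
The 2/3 is divided into 4 equal shares of 1/6 among Segun, Morounke, Yetunde, Gbenga.
Segun predeceased; the 1/6 allotted to Segun's branch passes to Segun's issue by representation.
The 1/6 is divided into 3 equal shares of 1/18 among Lanre, Temitope, Abiodun.
Lanre is living and takes 1/18.
Temitope is living and takes 1/18.
Abiodun is living and takes 1/18.
Morounke is living and takes 1/6.
Yetunde is living and takes 1/6.
Gbenga predeceased; the 1/6 allotted to Gbenga's branch passes to Gbenga's issue by representation.
Jide's line is the sole branch at this level, so the full 1/6 passes to Jide's issue by representation.
The 1/6 is divided into 3 equal shares of 1/18 among Ebele, Uzoma, Ronke.
Ebele is living and takes 1/18.
Uzoma is living and takes 1/18.
Ronke is living and takes 1/18.

Abiodun 1/18; Ebele 1/18; Kehinde 1/3; Lanre 1/18; Morounke 1/6; Ronke 1/18; Temitope 1/18; Uzoma 1/18; Yetunde 1/6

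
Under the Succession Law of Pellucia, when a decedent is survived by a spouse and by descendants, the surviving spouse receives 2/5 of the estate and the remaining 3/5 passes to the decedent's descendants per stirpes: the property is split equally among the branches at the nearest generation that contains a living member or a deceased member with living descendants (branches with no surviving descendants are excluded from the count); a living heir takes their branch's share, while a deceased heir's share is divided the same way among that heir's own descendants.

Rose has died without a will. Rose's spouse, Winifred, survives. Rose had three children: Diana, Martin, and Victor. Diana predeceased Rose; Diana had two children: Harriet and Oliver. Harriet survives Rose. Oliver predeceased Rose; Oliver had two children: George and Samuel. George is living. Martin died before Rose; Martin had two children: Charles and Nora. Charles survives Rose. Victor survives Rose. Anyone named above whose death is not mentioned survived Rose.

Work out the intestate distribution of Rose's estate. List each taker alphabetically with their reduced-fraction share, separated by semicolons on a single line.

Winifred, as surviving spouse, takes 2/5.
The remaining 3/5 passes to Rose's descendants per stirpes.
The 3/5 is divided into 3 equal shares of 1/5 among Diana, Martin, Victor.
Diana predeceased; the 1/5 allotted to Diana's branch passes to Diana's issue by representation.
The 1/5 is divided into 2 equal shares of 1/10 among Harriet, Oliver.
Harriet is living and takes 1/10.
Oliver predeceased; the 1/10 allotted to Oliver's branch passes to Oliver's issue by representation.
The 1/10 is divided into 2 equal shares of 1/20 among George, Samuel.
George is living and takes 1/20.
Samuel is living and takes 1/20.
Martin predeceased; the 1/5 allotted to Martin's branch passes to Martin's issue by representation.
The 1/5 is divided into 2 equal shares of 1/10 among Charles, Nora.
Charles is living and takes 1/10.
Nora is living and takes 1/10.
Victor is living and takes 1/5.

Charles 1/10; George 1/20; Harriet 1/10; Nora 1/10; Samuel 1/20; Victor 1/5; Winifred 2/5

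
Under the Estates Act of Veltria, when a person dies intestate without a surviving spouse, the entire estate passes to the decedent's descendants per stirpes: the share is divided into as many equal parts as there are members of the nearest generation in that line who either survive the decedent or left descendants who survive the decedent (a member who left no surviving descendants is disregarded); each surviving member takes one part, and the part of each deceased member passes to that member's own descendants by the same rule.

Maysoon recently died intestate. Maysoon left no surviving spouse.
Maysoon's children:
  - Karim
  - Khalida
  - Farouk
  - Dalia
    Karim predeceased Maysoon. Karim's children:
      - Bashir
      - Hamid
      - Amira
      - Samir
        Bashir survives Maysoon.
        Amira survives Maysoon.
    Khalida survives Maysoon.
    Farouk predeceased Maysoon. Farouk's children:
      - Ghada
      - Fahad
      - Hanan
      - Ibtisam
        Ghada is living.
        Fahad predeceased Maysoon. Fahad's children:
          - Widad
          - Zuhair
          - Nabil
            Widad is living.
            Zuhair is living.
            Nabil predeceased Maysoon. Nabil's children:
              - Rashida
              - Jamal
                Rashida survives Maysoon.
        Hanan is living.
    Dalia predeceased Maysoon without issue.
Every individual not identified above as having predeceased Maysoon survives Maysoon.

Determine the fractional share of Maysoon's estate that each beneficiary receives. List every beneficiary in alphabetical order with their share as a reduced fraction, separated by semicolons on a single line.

Amira 1/12; Bashir 1/12; Ghada 1/12; Hamid 1/12; Hanan 1/12; Ibtisam 1/12; Jamal 1/72; Khalida 1/3; Rashida 1/72; Samir 1/12; Widad 1/36; Zuhair 1/36

There is no surviving spouse, so the entire estate passes to Maysoon's descendants per stirpes.
Dalia left no surviving issue, so that branch lapses and is disregarded.
The estate is divided into 3 equal shares of 1/3 among Karim, Khalida, Farouk.
Karim predeceased; the 1/3 allotted to Karim's branch passes to Karim's issue by representation.
The 1/3 is divided into 4 equal shares of 1/12 among Bashir, Hamid, Amira, Samir.
Bashir is living and takes 1/12.
Hamid is living and takes 1/12.
Amira is living and takes 1/12.
Samir is living and takes 1/12.
Khalida is living and takes 1/3.
Farouk predeceased; the 1/3 allotted to Farouk's branch passes to Farouk's issue by representation.
The 1/3 is divided into 4 equal shares of 1/12 among Ghada, Fahad, Hanan, Ibtisam.
Ghada is living and takes 1/12.
Fahad predeceased; the 1/12 allotted to Fahad's branch passes to Fahad's issue by representation.
The 1/12 is divided into 3 equal shares of 1/36 among Widad, Zuhair, Nabil.
Widad is living and takes 1/36.
Zuhair is living and takes 1/36.
Nabil predeceased; the 1/36 allotted to Nabil's branch passes to Nabil's issue by representation.
The 1/36 is divided into 2 equal shares of 1/72 among Rashida, Jamal.
Rashida is living and takes 1/72.
Jamal is living and takes 1/72.
Hanan is living and takes 1/12.
Ibtisam is living and takes 1/12.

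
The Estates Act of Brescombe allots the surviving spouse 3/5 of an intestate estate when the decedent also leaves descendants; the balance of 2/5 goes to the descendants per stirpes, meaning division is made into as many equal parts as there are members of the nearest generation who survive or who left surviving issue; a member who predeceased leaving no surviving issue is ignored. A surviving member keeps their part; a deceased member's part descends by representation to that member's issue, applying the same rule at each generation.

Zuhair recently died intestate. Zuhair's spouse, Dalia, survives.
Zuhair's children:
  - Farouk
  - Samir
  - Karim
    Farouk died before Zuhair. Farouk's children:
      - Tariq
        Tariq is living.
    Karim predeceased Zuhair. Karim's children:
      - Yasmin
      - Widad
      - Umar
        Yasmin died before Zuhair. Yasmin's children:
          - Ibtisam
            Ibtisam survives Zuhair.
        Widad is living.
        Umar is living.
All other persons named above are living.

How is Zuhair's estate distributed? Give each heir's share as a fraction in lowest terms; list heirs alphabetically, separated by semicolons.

Dalia, as surviving spouse, takes 3/5.
The remaining 2/5 passes to Zuhair's descendants per stirpes.
The 2/5 is divided into 3 equal shares of 2/15 among Farouk, Samir, Karim.
Farouk predeceased; the 2/15 allotted to Farouk's branch passes to Farouk's issue by representation.
Tariq is the sole taker at this level and receives the full 2/15.
Samir is living and takes 2/15.
Karim predeceased; the 2/15 allotted to Karim's branch passes to Karim's issue by representation.
The 2/15 is divided into 3 equal shares of 2/45 among Yasmin, Widad, Umar.
Yasmin predeceased; the 2/45 allotted to Yasmin's branch passes to Yasmin's issue by representation.
Ibtisam is the sole taker at this level and receives the full 2/45.
Widad is living and takes 2/45.
Umar is living and takes 2/45.

Dalia 3/5; Ibtisam 2/45; Samir 2/15; Tariq 2/15; Umar 2/45; Widad 2/45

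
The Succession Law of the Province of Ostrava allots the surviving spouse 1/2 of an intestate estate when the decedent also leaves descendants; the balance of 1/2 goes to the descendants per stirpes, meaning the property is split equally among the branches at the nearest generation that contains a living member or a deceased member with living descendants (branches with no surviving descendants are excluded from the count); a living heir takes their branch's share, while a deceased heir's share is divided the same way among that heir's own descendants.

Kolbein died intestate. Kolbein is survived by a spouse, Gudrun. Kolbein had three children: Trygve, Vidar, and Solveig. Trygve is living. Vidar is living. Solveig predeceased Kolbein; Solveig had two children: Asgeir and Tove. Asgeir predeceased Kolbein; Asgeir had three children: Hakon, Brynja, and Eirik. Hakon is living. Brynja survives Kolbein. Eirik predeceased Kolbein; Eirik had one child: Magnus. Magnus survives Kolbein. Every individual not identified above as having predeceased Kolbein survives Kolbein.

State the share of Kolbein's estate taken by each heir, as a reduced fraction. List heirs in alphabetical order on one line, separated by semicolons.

Brynja 1/36; Gudrun 1/2; Hakon 1/36; Magnus 1/36; Tove 1/12; Trygve 1/6; Vidar 1/6

Gudrun, as surviving spouse, takes 1/2.
The remaining 1/2 passes to Kolbein's descendants per stirpes.
The 1/2 is divided into 3 equal shares of 1/6 among Trygve, Vidar, Solveig.
Trygve is living and takes 1/6.
Vidar is living and takes 1/6.
Solveig predeceased; the 1/6 allotted to Solveig's branch passes to Solveig's issue by representation.
The 1/6 is divided into 2 equal shares of 1/12 among Asgeir, Tove.
Asgeir predeceased; the 1/12 allotted to Asgeir's branch passes to Asgeir's issue by representation.
The 1/12 is divided into 3 equal shares of 1/36 among Hakon, Brynja, Eirik.
Hakon is living and takes 1/36.
Brynja is living and takes 1/36.
Eirik predeceased; the 1/36 allotted to Eirik's branch passes to Eirik's issue by representation.
Magnus is the sole taker at this level and receives the full 1/36.
Tove is living and takes 1/12.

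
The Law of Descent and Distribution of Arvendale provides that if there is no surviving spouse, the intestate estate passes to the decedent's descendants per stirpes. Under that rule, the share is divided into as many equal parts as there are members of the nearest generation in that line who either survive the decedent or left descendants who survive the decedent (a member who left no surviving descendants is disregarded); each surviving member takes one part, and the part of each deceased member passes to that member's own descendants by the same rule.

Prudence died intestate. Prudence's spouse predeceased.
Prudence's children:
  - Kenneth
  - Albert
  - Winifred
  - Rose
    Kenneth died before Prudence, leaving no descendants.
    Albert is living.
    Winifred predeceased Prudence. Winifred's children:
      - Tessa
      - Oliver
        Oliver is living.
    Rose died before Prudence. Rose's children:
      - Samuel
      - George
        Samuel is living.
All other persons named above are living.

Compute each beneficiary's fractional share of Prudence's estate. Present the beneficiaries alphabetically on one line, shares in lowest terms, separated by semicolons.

There is no surviving spouse, so the entire estate passes to Prudence's descendants per stirpes.
Kenneth left no surviving issue, so that branch lapses and is disregarded.
The estate is divided into 3 equal shares of 1/3 among Albert, Winifred, Rose.
Albert is living and takes 1/3.
Winifred predeceased; the 1/3 allotted to Winifred's branch passes to Winifred's issue by representation.
The 1/3 is divided into 2 equal shares of 1/6 among Tessa, Oliver.
Tessa is living and takes 1/6.
Oliver is living and takes 1/6.
Rose predeceased; the 1/3 allotted to Rose's branch passes to Rose's issue by representation.
The 1/3 is divided into 2 equal shares of 1/6 among Samuel, George.
Samuel is living and takes 1/6.
George is living and takes 1/6.

Albert 1/3; George 1/6; Oliver 1/6; Samuel 1/6; Tessa 1/6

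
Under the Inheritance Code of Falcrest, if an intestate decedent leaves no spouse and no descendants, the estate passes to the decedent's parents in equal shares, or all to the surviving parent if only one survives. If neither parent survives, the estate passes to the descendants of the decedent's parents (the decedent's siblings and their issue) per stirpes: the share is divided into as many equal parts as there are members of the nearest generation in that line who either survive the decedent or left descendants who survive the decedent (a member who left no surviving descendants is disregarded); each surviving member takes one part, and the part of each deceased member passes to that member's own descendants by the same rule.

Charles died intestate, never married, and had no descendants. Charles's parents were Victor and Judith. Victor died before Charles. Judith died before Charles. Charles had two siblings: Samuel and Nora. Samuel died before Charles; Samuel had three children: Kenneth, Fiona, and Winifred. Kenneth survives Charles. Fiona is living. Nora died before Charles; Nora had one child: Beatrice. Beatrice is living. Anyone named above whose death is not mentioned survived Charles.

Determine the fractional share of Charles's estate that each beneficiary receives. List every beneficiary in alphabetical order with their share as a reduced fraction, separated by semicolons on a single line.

Beatrice 1/2; Fiona 1/6; Kenneth 1/6; Winifred 1/6

Neither parent survives and there are no descendants, so the estate passes to Charles's siblings and their issue per stirpes.
The estate is divided into 2 equal shares of 1/2 among Samuel, Nora.
Samuel predeceased; the 1/2 allotted to Samuel's branch passes to Samuel's issue by representation.
The 1/2 is divided into 3 equal shares of 1/6 among Kenneth, Fiona, Winifred.
Kenneth is living and takes 1/6.
Fiona is living and takes 1/6.
Winifred is living and takes 1/6.
Nora predeceased; the 1/2 allotted to Nora's branch passes to Nora's issue by representation.
Beatrice is the sole taker at this level and receives the full 1/2.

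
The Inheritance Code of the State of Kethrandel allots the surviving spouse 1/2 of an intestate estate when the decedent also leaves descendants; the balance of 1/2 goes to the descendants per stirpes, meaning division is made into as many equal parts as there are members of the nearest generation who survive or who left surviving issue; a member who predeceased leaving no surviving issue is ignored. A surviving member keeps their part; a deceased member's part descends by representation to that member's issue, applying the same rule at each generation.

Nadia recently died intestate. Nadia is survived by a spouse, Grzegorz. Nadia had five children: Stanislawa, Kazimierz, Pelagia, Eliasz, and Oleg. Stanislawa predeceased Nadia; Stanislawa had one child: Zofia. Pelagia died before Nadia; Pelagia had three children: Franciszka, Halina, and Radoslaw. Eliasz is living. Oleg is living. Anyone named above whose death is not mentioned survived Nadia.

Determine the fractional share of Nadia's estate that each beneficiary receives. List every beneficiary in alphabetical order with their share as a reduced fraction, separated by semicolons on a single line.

Grzegorz, as surviving spouse, takes 1/2.
The remaining 1/2 passes to Nadia's descendants per stirpes.
The 1/2 is divided into 5 equal shares of 1/10 among Stanislawa, Kazimierz, Pelagia, Eliasz, Oleg.
Stanislawa predeceased; the 1/10 allotted to Stanislawa's branch passes to Stanislawa's issue by representation.
Zofia is the sole taker at this level and receives the full 1/10.
Kazimierz is living and takes 1/10.
Pelagia predeceased; the 1/10 allotted to Pelagia's branch passes to Pelagia's issue by representation.
The 1/10 is divided into 3 equal shares of 1/30 among Franciszka, Halina, Radoslaw.
Franciszka is living and takes 1/30.
Halina is living and takes 1/30.
Radoslaw is living and takes 1/30.
Eliasz is living and takes 1/10.
Oleg is living and takes 1/10.

Eliasz 1/10; Franciszka 1/30; Grzegorz 1/2; Halina 1/30; Kazimierz 1/10; Oleg 1/10; Radoslaw 1/30; Zofia 1/10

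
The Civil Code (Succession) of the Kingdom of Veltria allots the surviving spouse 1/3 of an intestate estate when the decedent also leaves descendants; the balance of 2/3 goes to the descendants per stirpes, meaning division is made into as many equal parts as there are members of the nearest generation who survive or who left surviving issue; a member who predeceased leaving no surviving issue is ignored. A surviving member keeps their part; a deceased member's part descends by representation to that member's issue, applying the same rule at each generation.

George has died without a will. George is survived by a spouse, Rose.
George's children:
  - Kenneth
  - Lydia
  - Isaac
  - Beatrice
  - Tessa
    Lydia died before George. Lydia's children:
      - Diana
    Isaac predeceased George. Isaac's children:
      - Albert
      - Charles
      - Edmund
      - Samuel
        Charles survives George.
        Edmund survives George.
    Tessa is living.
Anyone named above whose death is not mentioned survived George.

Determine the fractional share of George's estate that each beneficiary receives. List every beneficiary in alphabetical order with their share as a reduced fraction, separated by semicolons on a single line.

Rose, as surviving spouse, takes 1/3.
The remaining 2/3 passes to George's descendants per stirpes.
The 2/3 is divided into 5 equal shares of 2/15 among Kenneth, Lydia, Isaac, Beatrice, Tessa.
Kenneth is living and takes 2/15.
Lydia predeceased; the 2/15 allotted to Lydia's branch passes to Lydia's issue by representation.
Diana is the sole taker at this level and receives the full 2/15.
Isaac predeceased; the 2/15 allotted to Isaac's branch passes to Isaac's issue by representation.
The 2/15 is divided into 4 equal shares of 1/30 among Albert, Charles, Edmund, Samuel.
Albert is living and takes 1/30.
Charles is living and takes 1/30.
Edmund is living and takes 1/30.
Samuel is living and takes 1/30.
Beatrice is living and takes 2/15.
Tessa is living and takes 2/15.

Albert 1/30; Beatrice 2/15; Charles 1/30; Diana 2/15; Edmund 1/30; Kenneth 2/15; Rose 1/3; Samuel 1/30; Tessa 2/15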